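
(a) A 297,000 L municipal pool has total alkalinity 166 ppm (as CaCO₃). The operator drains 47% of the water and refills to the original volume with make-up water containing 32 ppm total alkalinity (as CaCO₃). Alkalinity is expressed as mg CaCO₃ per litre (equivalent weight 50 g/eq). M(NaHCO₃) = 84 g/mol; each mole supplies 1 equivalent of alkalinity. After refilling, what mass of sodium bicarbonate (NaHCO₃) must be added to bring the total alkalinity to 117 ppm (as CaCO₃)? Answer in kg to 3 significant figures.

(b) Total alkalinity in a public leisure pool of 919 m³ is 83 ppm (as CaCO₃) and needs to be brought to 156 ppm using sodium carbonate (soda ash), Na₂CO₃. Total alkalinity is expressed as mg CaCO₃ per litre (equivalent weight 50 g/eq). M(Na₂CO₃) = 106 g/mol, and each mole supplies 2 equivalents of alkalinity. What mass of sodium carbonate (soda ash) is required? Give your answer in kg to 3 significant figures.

(a) 6.98 kg; (b) 71.1 kg

(a) After draining 47% and refilling: 166 × 0.53 + 32 × 0.47 = 103.02 ppm.
(a) Deficit to target: 117 − 103.02 = 13.98 mg/L.
(a) As CaCO₃: 13.98 mg/L × 297,000 L = 4152 g; ÷ 50 g/eq ÷ 1 = 83.04 mol NaHCO₃.
(a) Mass: 83.04 × 84 = 6975 g.

(b) Volume: 919 m³ = 919,000 L.
(b) Alkalinity to add: (156 − 83) = 73 mg/L as CaCO₃ × 919,000 L = 67,090 g as CaCO₃.
(b) Equivalents: 67,090 g ÷ 50 g/eq = 1342 eq.
(b) Each mole of Na₂CO₃ supplies 2 eq, so 1342 / 2 = 670.9 mol.
(b) Mass: 670.9 mol × 106 g/mol = 71,110 g.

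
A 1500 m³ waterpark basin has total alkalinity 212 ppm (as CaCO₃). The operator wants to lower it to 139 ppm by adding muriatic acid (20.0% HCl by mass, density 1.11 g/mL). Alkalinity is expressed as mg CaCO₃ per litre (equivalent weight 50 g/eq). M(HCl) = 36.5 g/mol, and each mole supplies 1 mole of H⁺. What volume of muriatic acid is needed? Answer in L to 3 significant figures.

360 L

Volume: 1500 m³ = 1,500,000 L.
Alkalinity to neutralize: (212 − 139) = 73 mg/L as CaCO₃ × 1,500,000 L = 109,500 g as CaCO₃.
Equivalents of H⁺ required: 109,500 ÷ 50 g/eq = 2190 eq = 2190 mol HCl.
Mass of HCl: 2190 × 36.5 = 79,940 g.
Mass of 20.0% solution: 79,940 / 0.2 = 399,700 g.
Volume: 399,700 g ÷ 1.11 g/mL = 360,100 mL.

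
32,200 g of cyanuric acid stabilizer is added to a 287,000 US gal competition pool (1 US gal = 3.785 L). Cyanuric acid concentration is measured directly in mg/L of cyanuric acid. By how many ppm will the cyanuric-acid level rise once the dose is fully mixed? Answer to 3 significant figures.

Volume: 287,000 US gal × 3.785 L/gal = 1,086,295 L.
Rise: 32,200 g / 1,086,295 L × 1000 = 29.64 mg/L.

29.6 ppm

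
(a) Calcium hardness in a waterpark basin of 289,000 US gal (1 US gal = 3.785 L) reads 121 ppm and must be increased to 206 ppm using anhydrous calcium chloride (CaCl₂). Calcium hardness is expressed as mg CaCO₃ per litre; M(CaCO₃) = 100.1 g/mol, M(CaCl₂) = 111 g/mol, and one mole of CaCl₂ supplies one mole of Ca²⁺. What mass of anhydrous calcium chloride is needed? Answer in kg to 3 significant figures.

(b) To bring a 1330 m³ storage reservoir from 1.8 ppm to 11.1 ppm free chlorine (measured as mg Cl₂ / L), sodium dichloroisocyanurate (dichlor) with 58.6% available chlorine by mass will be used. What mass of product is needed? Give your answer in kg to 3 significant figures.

(a) Volume: 289,000 US gal × 3.785 L/gal = 1,093,865 L.
(a) Hardness to add: (206 − 121) = 85 mg/L as CaCO₃ × 1,093,865 L = 92,980 g as CaCO₃.
(a) Moles of Ca²⁺ (1 mol Ca²⁺ ≡ 1 mol CaCO₃): 92,980 / 100.1 g/mol = 928.9 mol.
(a) Mass of CaCl₂: 928.9 × 111 = 103,100 g.

(b) Volume: 1330 m³ = 1,330,000 L.
(b) Chlorine deficit: 11.1 − 1.8 = 9.3 ppm = 9.3 mg/L as Cl₂.
(b) Cl₂ equivalent needed: 9.3 mg/L × 1,330,000 L = 12,370,000 mg = 12,370 g.
(b) Product at 58.6% available chlorine: 12,370 / 0.586 = 21,110 g.

(a) 103 kg; (b) 21.1 kg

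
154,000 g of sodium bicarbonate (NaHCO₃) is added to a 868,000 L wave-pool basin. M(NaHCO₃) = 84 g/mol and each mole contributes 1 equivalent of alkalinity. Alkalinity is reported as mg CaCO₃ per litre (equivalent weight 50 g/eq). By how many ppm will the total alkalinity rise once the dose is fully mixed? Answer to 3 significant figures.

106 ppm

Moles of NaHCO₃: 154,000 g ÷ 84 g/mol = 1833 mol → 1833 eq of alkalinity.
As CaCO₃: 1833 eq × 50 g/eq = 91,670 g.
Rise: 91,670 g / 868,000 L × 1000 = 105.6 mg/L.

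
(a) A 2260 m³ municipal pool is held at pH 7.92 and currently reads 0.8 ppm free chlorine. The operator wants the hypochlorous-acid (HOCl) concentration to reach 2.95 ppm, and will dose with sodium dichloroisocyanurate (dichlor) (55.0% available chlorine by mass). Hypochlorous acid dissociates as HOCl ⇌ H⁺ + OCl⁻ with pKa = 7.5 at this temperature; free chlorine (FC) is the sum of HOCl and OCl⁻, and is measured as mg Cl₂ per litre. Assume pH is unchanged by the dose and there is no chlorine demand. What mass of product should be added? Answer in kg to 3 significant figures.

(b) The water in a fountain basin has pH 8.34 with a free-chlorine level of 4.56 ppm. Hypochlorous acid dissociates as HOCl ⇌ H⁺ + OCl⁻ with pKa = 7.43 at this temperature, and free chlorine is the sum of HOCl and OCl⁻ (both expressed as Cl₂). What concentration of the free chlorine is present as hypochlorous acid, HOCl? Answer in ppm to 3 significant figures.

(a) Volume: 2260 m³ = 2,260,000 L.
(a) [OCl⁻]/[HOCl] = 10^(pH − pKa) = 10^(7.92 − 7.5) = 2.63; fraction as HOCl = 1/(1 + 2.63) = 0.2755.
(a) Free chlorine required for 2.95 ppm HOCl: 2.95 / 0.2755 = 10.71 ppm.
(a) FC to add: 10.71 − 0.8 = 9.909 mg/L as Cl₂.
(a) Cl₂ equivalent: 9.909 mg/L × 2,260,000 L = 22,390 g.
(a) Product at 55.0% available Cl: 22,390 / 0.55 = 40,720 g.

(b) [OCl⁻]/[HOCl] = 10^(pH − pKa) = 10^(8.34 − 7.43) = 10^0.91 = 8.128.
(b) Fraction as HOCl = 1 / (1 + 8.128) = 0.1095.
(b) HOCl = 0.1095 × 4.56 ppm = 0.4995 ppm.

(a) 40.7 kg; (b) 0.500 ppm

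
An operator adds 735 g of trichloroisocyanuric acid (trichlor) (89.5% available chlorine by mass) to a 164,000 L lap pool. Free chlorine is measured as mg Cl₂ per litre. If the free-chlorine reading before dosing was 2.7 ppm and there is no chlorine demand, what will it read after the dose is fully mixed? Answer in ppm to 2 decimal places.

Available chlorine delivered: 735 g × 0.895 = 657.8 g as Cl₂.
Concentration rise: 657.8 g / 164,000 L = 4.011 mg/L = 4.01 ppm.
Final FC: 2.7 + 4.01 = 6.71 ppm.

6.71 ppm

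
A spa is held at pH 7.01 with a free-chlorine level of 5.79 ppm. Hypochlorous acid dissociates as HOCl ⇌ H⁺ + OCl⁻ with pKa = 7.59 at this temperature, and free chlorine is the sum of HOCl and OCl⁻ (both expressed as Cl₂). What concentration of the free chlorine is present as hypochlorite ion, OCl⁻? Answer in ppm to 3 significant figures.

1.21 ppm

[OCl⁻]/[HOCl] = 10^(pH − pKa) = 10^(7.01 − 7.59) = 10^-0.58 = 0.263.
Fraction as HOCl = 1 / (1 + 0.263) = 0.7917.
OCl⁻ = (1 − 0.7917) × 5.79 ppm = 1.206 ppm.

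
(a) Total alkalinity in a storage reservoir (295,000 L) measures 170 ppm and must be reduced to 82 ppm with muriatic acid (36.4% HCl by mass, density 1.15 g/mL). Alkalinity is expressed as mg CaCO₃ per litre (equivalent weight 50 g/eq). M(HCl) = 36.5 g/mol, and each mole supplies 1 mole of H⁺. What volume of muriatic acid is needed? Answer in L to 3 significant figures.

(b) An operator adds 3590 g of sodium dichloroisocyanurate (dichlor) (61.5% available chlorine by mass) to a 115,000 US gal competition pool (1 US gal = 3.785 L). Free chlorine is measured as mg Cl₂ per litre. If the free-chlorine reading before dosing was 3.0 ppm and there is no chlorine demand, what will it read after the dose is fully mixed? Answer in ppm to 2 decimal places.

(a) 45.3 L; (b) 8.07 ppm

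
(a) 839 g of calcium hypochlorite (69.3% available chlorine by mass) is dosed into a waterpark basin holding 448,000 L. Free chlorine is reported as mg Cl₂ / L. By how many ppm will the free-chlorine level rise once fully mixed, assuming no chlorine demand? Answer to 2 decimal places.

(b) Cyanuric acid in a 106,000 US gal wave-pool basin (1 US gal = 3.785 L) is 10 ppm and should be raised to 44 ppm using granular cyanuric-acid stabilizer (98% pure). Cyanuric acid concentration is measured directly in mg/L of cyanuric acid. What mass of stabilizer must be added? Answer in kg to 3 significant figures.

(a) 1.30 ppm; (b) 13.9 kg

(a) Available chlorine delivered: 839 g × 0.693 = 581.4 g as Cl₂.
(a) Concentration rise: 581.4 g / 448,000 L = 1.298 mg/L = 1.30 ppm.

(b) Volume: 106,000 US gal × 3.785 L/gal = 401,210 L.
(b) CYA to add: (44 − 10) = 34 mg/L × 401,210 L = 13,640 g cyanuric acid.
(b) At 98% purity: 13,640 / 0.98 = 13,920 g product.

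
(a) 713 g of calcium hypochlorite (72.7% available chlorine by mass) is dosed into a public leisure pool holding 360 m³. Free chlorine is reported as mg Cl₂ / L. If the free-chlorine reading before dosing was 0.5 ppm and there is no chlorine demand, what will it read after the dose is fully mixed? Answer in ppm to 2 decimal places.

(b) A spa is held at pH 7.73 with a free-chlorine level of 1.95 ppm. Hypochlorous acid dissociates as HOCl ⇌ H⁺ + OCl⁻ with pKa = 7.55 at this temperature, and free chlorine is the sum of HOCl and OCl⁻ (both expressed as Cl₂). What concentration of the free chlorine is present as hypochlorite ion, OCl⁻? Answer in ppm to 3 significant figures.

(a) Volume: 360 m³ = 360,000 L.
(a) Available chlorine delivered: 713 g × 0.727 = 518.4 g as Cl₂.
(a) Concentration rise: 518.4 g / 360,000 L = 1.44 mg/L = 1.44 ppm.
(a) Final FC: 0.5 + 1.44 = 1.94 ppm.

(b) [OCl⁻]/[HOCl] = 10^(pH − pKa) = 10^(7.73 − 7.55) = 10^0.18 = 1.514.
(b) Fraction as HOCl = 1 / (1 + 1.514) = 0.3978.
(b) OCl⁻ = (1 − 0.3978) × 1.95 ppm = 1.174 ppm.

(a) 1.94 ppm; (b) 1.17 ppm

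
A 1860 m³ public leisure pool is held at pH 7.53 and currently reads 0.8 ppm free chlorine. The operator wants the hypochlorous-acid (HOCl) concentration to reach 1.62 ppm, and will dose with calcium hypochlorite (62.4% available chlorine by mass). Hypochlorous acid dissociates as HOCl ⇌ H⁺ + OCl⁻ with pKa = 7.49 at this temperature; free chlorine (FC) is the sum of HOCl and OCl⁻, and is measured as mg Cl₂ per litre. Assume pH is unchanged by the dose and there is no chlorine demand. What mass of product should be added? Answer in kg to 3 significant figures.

7.74 kg

Volume: 1860 m³ = 1,860,000 L.
[OCl⁻]/[HOCl] = 10^(pH − pKa) = 10^(7.53 − 7.49) = 1.096; fraction as HOCl = 1/(1 + 1.096) = 0.477.
Free chlorine required for 1.62 ppm HOCl: 1.62 / 0.477 = 3.396 ppm.
FC to add: 3.396 − 0.8 = 2.596 mg/L as Cl₂.
Cl₂ equivalent: 2.596 mg/L × 1,860,000 L = 4829 g.
Product at 62.4% available Cl: 4829 / 0.624 = 7739 g.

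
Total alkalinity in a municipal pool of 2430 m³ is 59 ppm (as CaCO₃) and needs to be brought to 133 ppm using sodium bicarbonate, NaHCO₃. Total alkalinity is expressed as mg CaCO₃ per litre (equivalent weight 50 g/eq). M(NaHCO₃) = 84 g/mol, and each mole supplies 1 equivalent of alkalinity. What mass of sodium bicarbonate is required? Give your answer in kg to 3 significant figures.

Volume: 2430 m³ = 2,430,000 L.
Alkalinity to add: (133 − 59) = 74 mg/L as CaCO₃ × 2,430,000 L = 179,800 g as CaCO₃.
Equivalents: 179,800 g ÷ 50 g/eq = 3596 eq.
NaHCO₃ supplies 1 eq per mole → 3596 mol.
Mass: 3596 mol × 84 g/mol = 302,100 g.

302 kg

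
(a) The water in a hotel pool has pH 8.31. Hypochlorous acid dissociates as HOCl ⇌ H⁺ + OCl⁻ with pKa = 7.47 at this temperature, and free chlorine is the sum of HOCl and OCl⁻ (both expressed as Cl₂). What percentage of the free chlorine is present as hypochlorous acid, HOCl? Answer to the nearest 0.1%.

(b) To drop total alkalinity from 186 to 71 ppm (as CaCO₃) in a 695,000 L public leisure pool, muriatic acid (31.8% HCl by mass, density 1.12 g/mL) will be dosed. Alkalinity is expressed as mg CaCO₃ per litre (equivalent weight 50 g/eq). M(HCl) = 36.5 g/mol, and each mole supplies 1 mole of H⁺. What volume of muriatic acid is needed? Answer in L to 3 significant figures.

(a) [OCl⁻]/[HOCl] = 10^(pH − pKa) = 10^(8.31 − 7.47) = 10^0.84 = 6.918.
(a) Fraction as HOCl = 1 / (1 + 6.918) = 0.1263.

(b) Alkalinity to neutralize: (186 − 71) = 115 mg/L as CaCO₃ × 695,000 L = 79,920 g as CaCO₃.
(b) Equivalents of H⁺ required: 79,920 ÷ 50 g/eq = 1598 eq = 1598 mol HCl.
(b) Mass of HCl: 1598 × 36.5 = 58,350 g.
(b) Mass of 31.8% solution: 58,350 / 0.318 = 183,500 g.
(b) Volume: 183,500 g ÷ 1.12 g/mL = 163,800 mL.

(a) 12.6%; (b) 164 L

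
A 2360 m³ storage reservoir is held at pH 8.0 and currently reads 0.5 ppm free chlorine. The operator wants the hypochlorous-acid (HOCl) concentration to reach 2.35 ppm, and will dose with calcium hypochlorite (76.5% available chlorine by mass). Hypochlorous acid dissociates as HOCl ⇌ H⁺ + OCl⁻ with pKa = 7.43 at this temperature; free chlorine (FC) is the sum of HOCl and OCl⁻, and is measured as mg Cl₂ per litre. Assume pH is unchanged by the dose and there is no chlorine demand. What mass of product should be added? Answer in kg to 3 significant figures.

Volume: 2360 m³ = 2,360,000 L.
[OCl⁻]/[HOCl] = 10^(pH − pKa) = 10^(8.0 − 7.43) = 3.715; fraction as HOCl = 1/(1 + 3.715) = 0.2121.
Free chlorine required for 2.35 ppm HOCl: 2.35 / 0.2121 = 11.08 ppm.
FC to add: 11.08 − 0.5 = 10.58 mg/L as Cl₂.
Cl₂ equivalent: 10.58 mg/L × 2,360,000 L = 24,970 g.
Product at 76.5% available Cl: 24,970 / 0.765 = 32,640 g.

32.6 kg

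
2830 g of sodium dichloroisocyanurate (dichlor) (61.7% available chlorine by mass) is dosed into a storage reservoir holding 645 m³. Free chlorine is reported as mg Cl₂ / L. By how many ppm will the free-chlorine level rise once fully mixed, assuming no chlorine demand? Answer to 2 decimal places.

2.71 ppm

Volume: 645 m³ = 645,000 L.
Available chlorine delivered: 2830 g × 0.617 = 1746 g as Cl₂.
Concentration rise: 1746 g / 645,000 L = 2.707 mg/L = 2.71 ppm.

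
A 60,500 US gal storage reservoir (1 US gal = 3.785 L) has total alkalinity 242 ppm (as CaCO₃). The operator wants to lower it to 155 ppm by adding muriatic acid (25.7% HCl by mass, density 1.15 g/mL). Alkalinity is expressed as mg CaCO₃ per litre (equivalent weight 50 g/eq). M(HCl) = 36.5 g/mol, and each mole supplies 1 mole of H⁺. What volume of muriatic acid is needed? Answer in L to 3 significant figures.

49.2 L

Volume: 60,500 US gal × 3.785 L/gal = 228,992 L.
Alkalinity to neutralize: (242 − 155) = 87 mg/L as CaCO₃ × 228,992 L = 19,920 g as CaCO₃.
Equivalents of H⁺ required: 19,920 ÷ 50 g/eq = 398.4 eq = 398.4 mol HCl.
Mass of HCl: 398.4 × 36.5 = 14,540 g.
Mass of 25.7% solution: 14,540 / 0.257 = 56,590 g.
Volume: 56,590 g ÷ 1.15 g/mL = 49,210 mL.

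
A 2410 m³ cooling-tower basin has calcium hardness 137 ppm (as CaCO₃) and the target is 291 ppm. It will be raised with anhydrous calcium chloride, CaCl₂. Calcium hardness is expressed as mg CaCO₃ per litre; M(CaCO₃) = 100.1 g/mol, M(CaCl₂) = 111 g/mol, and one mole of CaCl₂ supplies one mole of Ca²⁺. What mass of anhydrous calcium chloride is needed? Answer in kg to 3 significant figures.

412 kg

Volume: 2410 m³ = 2,410,000 L.
Hardness to add: (291 − 137) = 154 mg/L as CaCO₃ × 2,410,000 L = 371,100 g as CaCO₃.
Moles of Ca²⁺ (1 mol Ca²⁺ ≡ 1 mol CaCO₃): 371,100 / 100.1 g/mol = 3708 mol.
Mass of CaCl₂: 3708 × 111 = 411,600 g.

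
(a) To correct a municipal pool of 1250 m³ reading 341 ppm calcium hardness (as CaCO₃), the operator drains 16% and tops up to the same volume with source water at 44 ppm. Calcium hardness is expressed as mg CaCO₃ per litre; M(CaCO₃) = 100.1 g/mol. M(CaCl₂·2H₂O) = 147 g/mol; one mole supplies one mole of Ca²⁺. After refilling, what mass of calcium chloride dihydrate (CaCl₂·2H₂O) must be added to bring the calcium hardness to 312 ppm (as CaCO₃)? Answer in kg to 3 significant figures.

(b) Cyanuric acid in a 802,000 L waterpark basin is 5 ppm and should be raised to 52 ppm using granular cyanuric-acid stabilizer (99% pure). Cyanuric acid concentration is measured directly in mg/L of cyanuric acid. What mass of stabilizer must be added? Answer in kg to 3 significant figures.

(a) Volume: 1250 m³ = 1,250,000 L.
(a) After draining 16% and refilling: 341 × 0.84 + 44 × 0.16 = 293.48 ppm.
(a) Deficit to target: 312 − 293.48 = 18.52 mg/L.
(a) As CaCO₃: 18.52 mg/L × 1,250,000 L = 23,150 g; ÷ 100.1 = 231.3 mol Ca²⁺.
(a) Mass: 231.3 × 147 = 34,000 g.

(b) CYA to add: (52 − 5) = 47 mg/L × 802,000 L = 37,690 g cyanuric acid.
(b) At 99% purity: 37,690 / 0.99 = 38,070 g product.

(a) 34.0 kg; (b) 38.1 kg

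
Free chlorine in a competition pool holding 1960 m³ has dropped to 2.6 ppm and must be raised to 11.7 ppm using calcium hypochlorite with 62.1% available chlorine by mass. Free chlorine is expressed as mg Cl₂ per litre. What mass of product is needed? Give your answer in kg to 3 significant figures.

28.7 kg

Volume: 1960 m³ = 1,960,000 L.
Chlorine deficit: 11.7 − 2.6 = 9.1 ppm = 9.1 mg/L as Cl₂.
Cl₂ equivalent needed: 9.1 mg/L × 1,960,000 L = 17,840,000 mg = 17,840 g.
Product at 62.1% available chlorine: 17,840 / 0.621 = 28,720 g.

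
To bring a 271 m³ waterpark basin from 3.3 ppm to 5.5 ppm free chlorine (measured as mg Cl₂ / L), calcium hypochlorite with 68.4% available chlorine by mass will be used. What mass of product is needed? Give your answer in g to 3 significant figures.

872 g

Volume: 271 m³ = 271,000 L.
Chlorine deficit: 5.5 − 3.3 = 2.2 ppm = 2.2 mg/L as Cl₂.
Cl₂ equivalent needed: 2.2 mg/L × 271,000 L = 596,200 mg = 596.2 g.
Product at 68.4% available chlorine: 596.2 / 0.684 = 871.6 g.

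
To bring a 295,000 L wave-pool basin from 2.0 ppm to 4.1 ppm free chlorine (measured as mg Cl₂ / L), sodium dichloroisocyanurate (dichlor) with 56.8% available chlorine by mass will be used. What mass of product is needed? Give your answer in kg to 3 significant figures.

Chlorine deficit: 4.1 − 2.0 = 2.1 ppm = 2.1 mg/L as Cl₂.
Cl₂ equivalent needed: 2.1 mg/L × 295,000 L = 619,500 mg = 619.5 g.
Product at 56.8% available chlorine: 619.5 / 0.568 = 1091 g.

1.09 kg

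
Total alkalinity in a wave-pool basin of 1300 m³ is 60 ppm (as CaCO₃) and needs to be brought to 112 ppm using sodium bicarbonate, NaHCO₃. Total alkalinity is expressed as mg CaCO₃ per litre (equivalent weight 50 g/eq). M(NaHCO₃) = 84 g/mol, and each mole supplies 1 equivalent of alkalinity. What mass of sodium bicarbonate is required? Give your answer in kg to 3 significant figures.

114 kg

Volume: 1300 m³ = 1,300,000 L.
Alkalinity to add: (112 − 60) = 52 mg/L as CaCO₃ × 1,300,000 L = 67,600 g as CaCO₃.
Equivalents: 67,600 g ÷ 50 g/eq = 1352 eq.
NaHCO₃ supplies 1 eq per mole → 1352 mol.
Mass: 1352 mol × 84 g/mol = 113,600 g.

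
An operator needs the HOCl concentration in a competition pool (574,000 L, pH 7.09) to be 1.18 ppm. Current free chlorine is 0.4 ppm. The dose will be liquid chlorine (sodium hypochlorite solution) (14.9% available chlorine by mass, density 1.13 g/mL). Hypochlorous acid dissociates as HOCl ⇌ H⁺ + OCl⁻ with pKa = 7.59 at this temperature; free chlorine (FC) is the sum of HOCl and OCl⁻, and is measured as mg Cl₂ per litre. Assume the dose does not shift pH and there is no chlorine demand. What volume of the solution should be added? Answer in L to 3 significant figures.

[OCl⁻]/[HOCl] = 10^(pH − pKa) = 10^(7.09 − 7.59) = 0.3162; fraction as HOCl = 1/(1 + 0.3162) = 0.7597.
Free chlorine required for 1.18 ppm HOCl: 1.18 / 0.7597 = 1.553 ppm.
FC to add: 1.553 − 0.4 = 1.153 mg/L as Cl₂.
Cl₂ equivalent: 1.153 mg/L × 574,000 L = 661.9 g.
Product at 14.9% available Cl: 661.9 / 0.149 = 4442 g.
Volume: 4442 g ÷ 1.13 g/mL = 3931 mL.

3.93 L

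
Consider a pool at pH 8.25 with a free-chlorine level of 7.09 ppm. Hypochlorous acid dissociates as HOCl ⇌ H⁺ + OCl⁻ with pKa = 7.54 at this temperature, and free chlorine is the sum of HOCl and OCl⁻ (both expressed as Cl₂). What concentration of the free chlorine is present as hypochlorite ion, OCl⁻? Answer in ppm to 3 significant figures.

[OCl⁻]/[HOCl] = 10^(pH − pKa) = 10^(8.25 − 7.54) = 10^0.71 = 5.129.
Fraction as HOCl = 1 / (1 + 5.129) = 0.1632.
OCl⁻ = (1 − 0.1632) × 7.09 ppm = 5.933 ppm.

5.93 ppm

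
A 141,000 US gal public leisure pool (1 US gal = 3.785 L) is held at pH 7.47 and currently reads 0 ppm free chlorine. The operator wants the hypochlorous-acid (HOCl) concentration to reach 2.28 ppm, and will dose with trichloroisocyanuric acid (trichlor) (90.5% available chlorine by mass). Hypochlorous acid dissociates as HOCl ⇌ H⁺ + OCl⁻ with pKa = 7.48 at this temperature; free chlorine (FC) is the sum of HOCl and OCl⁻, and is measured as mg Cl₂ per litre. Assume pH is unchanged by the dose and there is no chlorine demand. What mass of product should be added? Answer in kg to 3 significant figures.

2.66 kg

Volume: 141,000 US gal × 3.785 L/gal = 533,685 L.
[OCl⁻]/[HOCl] = 10^(pH − pKa) = 10^(7.47 − 7.48) = 0.9772; fraction as HOCl = 1/(1 + 0.9772) = 0.5058.
Free chlorine required for 2.28 ppm HOCl: 2.28 / 0.5058 = 4.508 ppm.
FC to add: 4.508 − 0 = 4.508 mg/L as Cl₂.
Cl₂ equivalent: 4.508 mg/L × 533,685 L = 2406 g.
Product at 90.5% available Cl: 2406 / 0.905 = 2658 g.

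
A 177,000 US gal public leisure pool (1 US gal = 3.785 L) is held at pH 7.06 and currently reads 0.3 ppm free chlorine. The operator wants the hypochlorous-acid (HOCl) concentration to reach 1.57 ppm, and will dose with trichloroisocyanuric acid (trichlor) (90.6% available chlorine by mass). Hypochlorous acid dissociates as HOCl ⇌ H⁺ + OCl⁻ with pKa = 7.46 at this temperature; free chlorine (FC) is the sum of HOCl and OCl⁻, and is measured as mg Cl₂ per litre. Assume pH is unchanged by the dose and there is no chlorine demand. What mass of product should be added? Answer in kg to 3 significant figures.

1.40 kg

Volume: 177,000 US gal × 3.785 L/gal = 669,945 L.
[OCl⁻]/[HOCl] = 10^(pH − pKa) = 10^(7.06 − 7.46) = 0.3981; fraction as HOCl = 1/(1 + 0.3981) = 0.7153.
Free chlorine required for 1.57 ppm HOCl: 1.57 / 0.7153 = 2.195 ppm.
FC to add: 2.195 − 0.3 = 1.895 mg/L as Cl₂.
Cl₂ equivalent: 1.895 mg/L × 669,945 L = 1270 g.
Product at 90.6% available Cl: 1270 / 0.906 = 1401 g.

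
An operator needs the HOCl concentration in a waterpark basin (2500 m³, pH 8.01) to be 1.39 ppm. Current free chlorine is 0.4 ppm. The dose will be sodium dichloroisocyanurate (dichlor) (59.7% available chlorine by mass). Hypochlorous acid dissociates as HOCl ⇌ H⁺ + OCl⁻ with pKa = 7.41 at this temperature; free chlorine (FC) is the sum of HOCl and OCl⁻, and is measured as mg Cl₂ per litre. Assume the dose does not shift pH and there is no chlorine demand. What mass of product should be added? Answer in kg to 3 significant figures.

27.3 kg

Volume: 2500 m³ = 2,500,000 L.
[OCl⁻]/[HOCl] = 10^(pH − pKa) = 10^(8.01 − 7.41) = 3.981; fraction as HOCl = 1/(1 + 3.981) = 0.2008.
Free chlorine required for 1.39 ppm HOCl: 1.39 / 0.2008 = 6.924 ppm.
FC to add: 6.924 − 0.4 = 6.524 mg/L as Cl₂.
Cl₂ equivalent: 6.524 mg/L × 2,500,000 L = 16,310 g.
Product at 59.7% available Cl: 16,310 / 0.597 = 27,320 g.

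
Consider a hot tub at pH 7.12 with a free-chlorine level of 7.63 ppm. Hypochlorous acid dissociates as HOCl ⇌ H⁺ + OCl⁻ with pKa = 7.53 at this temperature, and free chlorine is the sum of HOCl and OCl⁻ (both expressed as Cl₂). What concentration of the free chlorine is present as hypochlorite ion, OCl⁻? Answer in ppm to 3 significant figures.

2.14 ppm

[OCl⁻]/[HOCl] = 10^(pH − pKa) = 10^(7.12 − 7.53) = 10^-0.41 = 0.389.
Fraction as HOCl = 1 / (1 + 0.389) = 0.7199.
OCl⁻ = (1 − 0.7199) × 7.63 ppm = 2.137 ppm.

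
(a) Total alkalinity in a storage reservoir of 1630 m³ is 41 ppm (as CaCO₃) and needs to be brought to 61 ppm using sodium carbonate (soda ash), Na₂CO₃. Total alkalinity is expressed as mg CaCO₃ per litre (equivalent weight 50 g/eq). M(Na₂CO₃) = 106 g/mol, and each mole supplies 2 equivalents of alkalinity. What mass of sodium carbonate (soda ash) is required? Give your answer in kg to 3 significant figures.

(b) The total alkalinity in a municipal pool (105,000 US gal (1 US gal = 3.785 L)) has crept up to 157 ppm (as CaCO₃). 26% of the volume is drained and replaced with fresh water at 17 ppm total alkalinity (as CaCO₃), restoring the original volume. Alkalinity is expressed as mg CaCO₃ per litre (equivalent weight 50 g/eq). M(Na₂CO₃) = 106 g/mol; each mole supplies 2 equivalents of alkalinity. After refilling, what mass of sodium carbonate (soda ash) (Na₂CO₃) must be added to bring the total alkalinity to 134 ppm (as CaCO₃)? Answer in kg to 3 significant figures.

(a) 34.6 kg; (b) 5.65 kg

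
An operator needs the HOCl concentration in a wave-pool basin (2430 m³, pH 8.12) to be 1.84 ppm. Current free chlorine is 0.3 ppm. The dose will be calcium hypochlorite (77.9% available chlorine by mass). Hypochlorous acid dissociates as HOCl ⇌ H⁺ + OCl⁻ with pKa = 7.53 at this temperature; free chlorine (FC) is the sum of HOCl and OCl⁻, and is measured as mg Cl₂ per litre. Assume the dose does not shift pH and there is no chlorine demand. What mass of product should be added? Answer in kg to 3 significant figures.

27.1 kg

Volume: 2430 m³ = 2,430,000 L.
[OCl⁻]/[HOCl] = 10^(pH − pKa) = 10^(8.12 − 7.53) = 3.89; fraction as HOCl = 1/(1 + 3.89) = 0.2045.
Free chlorine required for 1.84 ppm HOCl: 1.84 / 0.2045 = 8.998 ppm.
FC to add: 8.998 − 0.3 = 8.698 mg/L as Cl₂.
Cl₂ equivalent: 8.698 mg/L × 2,430,000 L = 21,140 g.
Product at 77.9% available Cl: 21,140 / 0.779 = 27,130 g.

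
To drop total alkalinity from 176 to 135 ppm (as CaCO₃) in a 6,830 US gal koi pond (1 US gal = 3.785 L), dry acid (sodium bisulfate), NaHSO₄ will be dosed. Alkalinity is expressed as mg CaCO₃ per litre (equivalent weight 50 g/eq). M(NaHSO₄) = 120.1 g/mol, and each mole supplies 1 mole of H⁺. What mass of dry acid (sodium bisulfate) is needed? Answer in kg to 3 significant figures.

Volume: 6,830 US gal × 3.785 L/gal = 25,852 L.
Alkalinity to neutralize: (176 − 135) = 41 mg/L as CaCO₃ × 25,852 L = 1060 g as CaCO₃.
Equivalents of H⁺ required: 1060 ÷ 50 g/eq = 21.2 eq = 21.2 mol NaHSO₄.
Mass of NaHSO₄: 21.2 × 120.1 = 2546 g.

2.55 kg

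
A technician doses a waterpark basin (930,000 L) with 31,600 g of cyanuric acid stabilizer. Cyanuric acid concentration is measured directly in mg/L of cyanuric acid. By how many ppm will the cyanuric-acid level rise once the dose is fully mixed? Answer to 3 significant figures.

34.0 ppm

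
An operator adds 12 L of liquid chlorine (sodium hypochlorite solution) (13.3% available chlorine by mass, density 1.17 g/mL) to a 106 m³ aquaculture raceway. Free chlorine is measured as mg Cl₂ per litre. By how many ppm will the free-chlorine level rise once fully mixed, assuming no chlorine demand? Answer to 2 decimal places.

Volume: 106 m³ = 106,000 L.
Mass of solution: 12 L × 1000 mL/L × 1.17 g/mL = 14,040 g.
Available chlorine delivered: 14,040 g × 0.133 = 1867 g as Cl₂.
Concentration rise: 1867 g / 106,000 L = 17.62 mg/L = 17.62 ppm.

17.62 ppm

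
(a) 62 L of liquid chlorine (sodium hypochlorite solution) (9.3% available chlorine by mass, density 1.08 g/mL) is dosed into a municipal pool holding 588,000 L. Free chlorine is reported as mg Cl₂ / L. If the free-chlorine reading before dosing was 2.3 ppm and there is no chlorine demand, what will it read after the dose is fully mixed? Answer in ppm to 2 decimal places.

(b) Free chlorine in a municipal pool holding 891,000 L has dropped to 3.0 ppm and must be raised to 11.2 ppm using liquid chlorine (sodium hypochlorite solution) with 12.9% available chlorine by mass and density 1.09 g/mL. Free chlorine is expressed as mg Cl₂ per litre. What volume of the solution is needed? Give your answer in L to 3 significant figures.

(a) Mass of solution: 62 L × 1000 mL/L × 1.08 g/mL = 66,960 g.
(a) Available chlorine delivered: 66,960 g × 0.093 = 6227 g as Cl₂.
(a) Concentration rise: 6227 g / 588,000 L = 10.59 mg/L = 10.59 ppm.
(a) Final FC: 2.3 + 10.59 = 12.89 ppm.

(b) Chlorine deficit: 11.2 − 3.0 = 8.2 ppm = 8.2 mg/L as Cl₂.
(b) Cl₂ equivalent needed: 8.2 mg/L × 891,000 L = 7,306,000 mg = 7306 g.
(b) Product at 12.9% available chlorine: 7306 / 0.129 = 56,640 g.
(b) Volume at density 1.09 g/mL: 56,640 g ÷ 1.09 g/mL = 51,960 mL.

(a) 12.89 ppm; (b) 52.0 L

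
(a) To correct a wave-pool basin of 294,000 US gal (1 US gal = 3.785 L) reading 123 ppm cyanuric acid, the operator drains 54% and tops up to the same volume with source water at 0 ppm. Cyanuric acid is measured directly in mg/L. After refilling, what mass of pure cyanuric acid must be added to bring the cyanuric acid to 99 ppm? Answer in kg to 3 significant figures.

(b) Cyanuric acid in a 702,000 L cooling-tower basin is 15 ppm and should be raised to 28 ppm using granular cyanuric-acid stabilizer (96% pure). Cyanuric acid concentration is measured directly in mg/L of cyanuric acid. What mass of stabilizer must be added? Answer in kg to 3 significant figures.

(a) Volume: 294,000 US gal × 3.785 L/gal = 1,112,790 L.
(a) After draining 54% and refilling: 123 × 0.46 + 0 × 0.54 = 56.58 ppm.
(a) Deficit to target: 99 − 56.58 = 42.42 mg/L.
(a) Mass: 42.42 mg/L × 1,112,790 L = 47,200 g cyanuric acid.

(b) CYA to add: (28 − 15) = 13 mg/L × 702,000 L = 9126 g cyanuric acid.
(b) At 96% purity: 9126 / 0.96 = 9506 g product.

(a) 47.2 kg; (b) 9.51 kg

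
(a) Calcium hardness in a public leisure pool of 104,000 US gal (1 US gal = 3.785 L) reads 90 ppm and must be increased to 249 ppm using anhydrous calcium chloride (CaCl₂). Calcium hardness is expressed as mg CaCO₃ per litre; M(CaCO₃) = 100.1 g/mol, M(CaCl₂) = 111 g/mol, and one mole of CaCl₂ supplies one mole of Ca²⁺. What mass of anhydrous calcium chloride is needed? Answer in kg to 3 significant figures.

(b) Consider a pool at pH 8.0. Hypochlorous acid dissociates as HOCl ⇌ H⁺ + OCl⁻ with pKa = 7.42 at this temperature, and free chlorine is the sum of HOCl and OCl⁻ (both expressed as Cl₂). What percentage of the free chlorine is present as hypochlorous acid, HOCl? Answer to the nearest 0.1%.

(a) 69.4 kg; (b) 20.8%

(a) Volume: 104,000 US gal × 3.785 L/gal = 393,640 L.
(a) Hardness to add: (249 − 90) = 159 mg/L as CaCO₃ × 393,640 L = 62,590 g as CaCO₃.
(a) Moles of Ca²⁺ (1 mol Ca²⁺ ≡ 1 mol CaCO₃): 62,590 / 100.1 g/mol = 625.3 mol.
(a) Mass of CaCl₂: 625.3 × 111 = 69,400 g.

(b) [OCl⁻]/[HOCl] = 10^(pH − pKa) = 10^(8.0 − 7.42) = 10^0.58 = 3.802.
(b) Fraction as HOCl = 1 / (1 + 3.802) = 0.2083.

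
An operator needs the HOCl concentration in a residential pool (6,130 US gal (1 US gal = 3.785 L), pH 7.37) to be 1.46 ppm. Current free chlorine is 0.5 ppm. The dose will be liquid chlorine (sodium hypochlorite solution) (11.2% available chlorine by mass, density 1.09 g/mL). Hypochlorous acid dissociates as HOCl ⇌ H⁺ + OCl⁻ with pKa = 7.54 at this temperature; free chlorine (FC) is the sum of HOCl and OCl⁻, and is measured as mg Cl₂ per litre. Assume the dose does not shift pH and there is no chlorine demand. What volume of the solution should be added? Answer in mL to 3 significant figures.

370 mL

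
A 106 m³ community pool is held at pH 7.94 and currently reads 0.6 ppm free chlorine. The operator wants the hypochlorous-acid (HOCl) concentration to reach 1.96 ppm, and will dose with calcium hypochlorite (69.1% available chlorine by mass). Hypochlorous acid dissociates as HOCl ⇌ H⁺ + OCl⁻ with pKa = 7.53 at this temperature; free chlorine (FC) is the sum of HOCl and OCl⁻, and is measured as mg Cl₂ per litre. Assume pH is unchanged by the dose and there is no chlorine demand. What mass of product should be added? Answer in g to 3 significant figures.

Volume: 106 m³ = 106,000 L.
[OCl⁻]/[HOCl] = 10^(pH − pKa) = 10^(7.94 − 7.53) = 2.57; fraction as HOCl = 1/(1 + 2.57) = 0.2801.
Free chlorine required for 1.96 ppm HOCl: 1.96 / 0.2801 = 6.998 ppm.
FC to add: 6.998 − 0.6 = 6.398 mg/L as Cl₂.
Cl₂ equivalent: 6.398 mg/L × 106,000 L = 678.2 g.
Product at 69.1% available Cl: 678.2 / 0.691 = 981.5 g.

981 g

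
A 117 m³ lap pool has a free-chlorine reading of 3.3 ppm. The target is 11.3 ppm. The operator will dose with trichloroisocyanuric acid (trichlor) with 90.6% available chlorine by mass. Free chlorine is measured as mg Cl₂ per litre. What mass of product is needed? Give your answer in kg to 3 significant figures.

Volume: 117 m³ = 117,000 L.
Chlorine deficit: 11.3 − 3.3 = 8 ppm = 8 mg/L as Cl₂.
Cl₂ equivalent needed: 8 mg/L × 117,000 L = 936,000 mg = 936 g.
Product at 90.6% available chlorine: 936 / 0.906 = 1033 g.

1.03 kg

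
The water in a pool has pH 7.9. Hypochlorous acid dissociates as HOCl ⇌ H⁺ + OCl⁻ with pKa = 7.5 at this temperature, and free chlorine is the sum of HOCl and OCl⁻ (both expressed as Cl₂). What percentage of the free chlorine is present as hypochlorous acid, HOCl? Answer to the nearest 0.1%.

[OCl⁻]/[HOCl] = 10^(pH − pKa) = 10^(7.9 − 7.5) = 10^0.40 = 2.512.
Fraction as HOCl = 1 / (1 + 2.512) = 0.2847.

28.5%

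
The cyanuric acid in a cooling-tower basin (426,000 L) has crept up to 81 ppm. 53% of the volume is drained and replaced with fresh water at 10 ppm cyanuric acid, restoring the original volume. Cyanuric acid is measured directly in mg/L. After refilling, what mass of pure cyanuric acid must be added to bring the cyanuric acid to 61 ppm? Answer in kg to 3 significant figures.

7.51 kg

After draining 53% and refilling: 81 × 0.47 + 10 × 0.53 = 43.37 ppm.
Deficit to target: 61 − 43.37 = 17.63 mg/L.
Mass: 17.63 mg/L × 426,000 L = 7510 g cyanuric acid.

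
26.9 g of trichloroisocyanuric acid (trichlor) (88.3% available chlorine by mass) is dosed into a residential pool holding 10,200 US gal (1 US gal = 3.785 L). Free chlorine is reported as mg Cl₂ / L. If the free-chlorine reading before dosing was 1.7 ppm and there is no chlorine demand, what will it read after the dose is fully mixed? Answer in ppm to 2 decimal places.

2.32 ppm

Volume: 10,200 US gal × 3.785 L/gal = 38,607 L.
Available chlorine delivered: 26.9 g × 0.883 = 23.75 g as Cl₂.
Concentration rise: 23.75 g / 38,607 L = 0.6152 mg/L = 0.62 ppm.
Final FC: 1.7 + 0.62 = 2.32 ppm.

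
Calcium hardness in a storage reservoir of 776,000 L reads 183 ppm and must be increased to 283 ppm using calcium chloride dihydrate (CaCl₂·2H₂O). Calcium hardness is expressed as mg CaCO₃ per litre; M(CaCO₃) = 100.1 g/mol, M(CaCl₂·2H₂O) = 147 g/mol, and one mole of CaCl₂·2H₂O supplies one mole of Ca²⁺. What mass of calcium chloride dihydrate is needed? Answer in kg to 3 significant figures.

Hardness to add: (283 − 183) = 100 mg/L as CaCO₃ × 776,000 L = 77,600 g as CaCO₃.
Moles of Ca²⁺ (1 mol Ca²⁺ ≡ 1 mol CaCO₃): 77,600 / 100.1 g/mol = 775.2 mol.
Mass of CaCl₂·2H₂O: 775.2 × 147 = 114,000 g.

114 kg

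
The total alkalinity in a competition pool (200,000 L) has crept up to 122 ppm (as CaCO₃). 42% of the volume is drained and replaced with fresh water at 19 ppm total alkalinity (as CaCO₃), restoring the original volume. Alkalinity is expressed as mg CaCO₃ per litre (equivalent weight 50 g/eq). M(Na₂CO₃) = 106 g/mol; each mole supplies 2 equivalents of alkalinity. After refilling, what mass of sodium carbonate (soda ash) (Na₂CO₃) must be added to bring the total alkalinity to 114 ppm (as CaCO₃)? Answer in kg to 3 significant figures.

After draining 42% and refilling: 122 × 0.58 + 19 × 0.42 = 78.74 ppm.
Deficit to target: 114 − 78.74 = 35.26 mg/L.
As CaCO₃: 35.26 mg/L × 200,000 L = 7052 g; ÷ 50 g/eq ÷ 2 = 70.52 mol Na₂CO₃.
Mass: 70.52 × 106 = 7475 g.

7.48 kg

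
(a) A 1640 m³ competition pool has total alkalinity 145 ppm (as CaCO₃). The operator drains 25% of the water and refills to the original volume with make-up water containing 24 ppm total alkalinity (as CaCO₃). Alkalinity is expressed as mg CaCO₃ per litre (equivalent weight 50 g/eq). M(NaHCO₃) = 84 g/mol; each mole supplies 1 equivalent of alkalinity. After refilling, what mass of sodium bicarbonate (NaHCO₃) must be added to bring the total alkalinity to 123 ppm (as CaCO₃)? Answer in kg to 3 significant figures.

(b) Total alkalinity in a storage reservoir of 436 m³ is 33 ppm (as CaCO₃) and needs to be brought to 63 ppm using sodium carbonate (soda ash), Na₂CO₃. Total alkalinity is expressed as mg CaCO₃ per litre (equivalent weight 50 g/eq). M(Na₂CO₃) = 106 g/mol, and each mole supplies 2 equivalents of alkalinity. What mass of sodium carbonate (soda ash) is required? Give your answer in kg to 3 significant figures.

(a) Volume: 1640 m³ = 1,640,000 L.
(a) After draining 25% and refilling: 145 × 0.75 + 24 × 0.25 = 114.75 ppm.
(a) Deficit to target: 123 − 114.75 = 8.25 mg/L.
(a) As CaCO₃: 8.25 mg/L × 1,640,000 L = 13,530 g; ÷ 50 g/eq ÷ 1 = 270.6 mol NaHCO₃.
(a) Mass: 270.6 × 84 = 22,730 g.

(b) Volume: 436 m³ = 436,000 L.
(b) Alkalinity to add: (63 − 33) = 30 mg/L as CaCO₃ × 436,000 L = 13,080 g as CaCO₃.
(b) Equivalents: 13,080 g ÷ 50 g/eq = 261.6 eq.
(b) Each mole of Na₂CO₃ supplies 2 eq, so 261.6 / 2 = 130.8 mol.
(b) Mass: 130.8 mol × 106 g/mol = 13,860 g.

(a) 22.7 kg; (b) 13.9 kg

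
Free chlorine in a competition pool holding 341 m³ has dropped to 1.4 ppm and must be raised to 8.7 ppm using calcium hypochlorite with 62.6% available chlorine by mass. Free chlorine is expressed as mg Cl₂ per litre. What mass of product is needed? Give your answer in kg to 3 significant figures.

3.98 kg

Volume: 341 m³ = 341,000 L.
Chlorine deficit: 8.7 − 1.4 = 7.3 ppm = 7.3 mg/L as Cl₂.
Cl₂ equivalent needed: 7.3 mg/L × 341,000 L = 2,489,000 mg = 2489 g.
Product at 62.6% available chlorine: 2489 / 0.626 = 3977 g.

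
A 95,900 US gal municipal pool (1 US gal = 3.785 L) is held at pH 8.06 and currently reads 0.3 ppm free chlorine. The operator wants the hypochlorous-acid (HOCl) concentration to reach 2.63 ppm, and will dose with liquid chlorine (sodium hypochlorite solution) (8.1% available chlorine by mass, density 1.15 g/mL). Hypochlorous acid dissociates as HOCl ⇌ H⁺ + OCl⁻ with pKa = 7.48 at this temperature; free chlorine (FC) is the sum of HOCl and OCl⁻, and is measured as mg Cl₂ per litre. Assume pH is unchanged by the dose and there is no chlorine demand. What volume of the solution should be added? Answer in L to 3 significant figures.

48.0 L

Volume: 95,900 US gal × 3.785 L/gal = 362,982 L.
[OCl⁻]/[HOCl] = 10^(pH − pKa) = 10^(8.06 − 7.48) = 3.802; fraction as HOCl = 1/(1 + 3.802) = 0.2083.
Free chlorine required for 2.63 ppm HOCl: 2.63 / 0.2083 = 12.63 ppm.
FC to add: 12.63 − 0.3 = 12.33 mg/L as Cl₂.
Cl₂ equivalent: 12.33 mg/L × 362,982 L = 4475 g.
Product at 8.1% available Cl: 4475 / 0.081 = 55,250 g.
Volume: 55,250 g ÷ 1.15 g/mL = 48,040 mL.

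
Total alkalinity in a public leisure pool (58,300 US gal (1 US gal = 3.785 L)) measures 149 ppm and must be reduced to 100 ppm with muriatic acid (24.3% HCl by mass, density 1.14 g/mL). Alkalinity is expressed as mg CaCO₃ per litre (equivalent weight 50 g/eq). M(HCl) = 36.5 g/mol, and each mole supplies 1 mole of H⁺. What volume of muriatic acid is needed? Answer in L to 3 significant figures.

Volume: 58,300 US gal × 3.785 L/gal = 220,666 L.
Alkalinity to neutralize: (149 − 100) = 49 mg/L as CaCO₃ × 220,666 L = 10,810 g as CaCO₃.
Equivalents of H⁺ required: 10,810 ÷ 50 g/eq = 216.3 eq = 216.3 mol HCl.
Mass of HCl: 216.3 × 36.5 = 7893 g.
Mass of 24.3% solution: 7893 / 0.243 = 32,480 g.
Volume: 32,480 g ÷ 1.14 g/mL = 28,490 mL.

28.5 L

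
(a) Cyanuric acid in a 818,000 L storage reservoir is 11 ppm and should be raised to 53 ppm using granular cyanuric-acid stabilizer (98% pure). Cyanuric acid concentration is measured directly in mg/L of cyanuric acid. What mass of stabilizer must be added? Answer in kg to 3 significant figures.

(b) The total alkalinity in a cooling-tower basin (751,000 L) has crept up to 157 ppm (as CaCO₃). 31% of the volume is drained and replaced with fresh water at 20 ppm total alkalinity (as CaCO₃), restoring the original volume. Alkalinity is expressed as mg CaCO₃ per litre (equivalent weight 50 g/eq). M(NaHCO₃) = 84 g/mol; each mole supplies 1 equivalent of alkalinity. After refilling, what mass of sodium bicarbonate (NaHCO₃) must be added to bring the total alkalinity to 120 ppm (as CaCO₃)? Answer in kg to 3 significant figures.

(a) CYA to add: (53 − 11) = 42 mg/L × 818,000 L = 34,360 g cyanuric acid.
(a) At 98% purity: 34,360 / 0.98 = 35,060 g product.

(b) After draining 31% and refilling: 157 × 0.69 + 20 × 0.31 = 114.53 ppm.
(b) Deficit to target: 120 − 114.53 = 5.47 mg/L.
(b) As CaCO₃: 5.47 mg/L × 751,000 L = 4108 g; ÷ 50 g/eq ÷ 1 = 82.16 mol NaHCO₃.
(b) Mass: 82.16 × 84 = 6901 g.

(a) 35.1 kg; (b) 6.90 kg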